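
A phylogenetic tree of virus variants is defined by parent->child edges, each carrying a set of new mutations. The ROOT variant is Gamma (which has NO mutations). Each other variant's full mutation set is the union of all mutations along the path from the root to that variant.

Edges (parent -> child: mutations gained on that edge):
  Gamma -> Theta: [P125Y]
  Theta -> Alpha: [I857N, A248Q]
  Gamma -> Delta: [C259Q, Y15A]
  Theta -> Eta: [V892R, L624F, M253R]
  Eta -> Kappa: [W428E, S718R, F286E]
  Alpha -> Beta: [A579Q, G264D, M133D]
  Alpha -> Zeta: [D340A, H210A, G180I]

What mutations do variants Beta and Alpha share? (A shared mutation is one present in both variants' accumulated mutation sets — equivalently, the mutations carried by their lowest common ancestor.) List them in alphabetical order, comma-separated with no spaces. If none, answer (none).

Accumulating mutations along path to Beta:
  At Gamma: gained [] -> total []
  At Theta: gained ['P125Y'] -> total ['P125Y']
  At Alpha: gained ['I857N', 'A248Q'] -> total ['A248Q', 'I857N', 'P125Y']
  At Beta: gained ['A579Q', 'G264D', 'M133D'] -> total ['A248Q', 'A579Q', 'G264D', 'I857N', 'M133D', 'P125Y']
Mutations(Beta) = ['A248Q', 'A579Q', 'G264D', 'I857N', 'M133D', 'P125Y']
Accumulating mutations along path to Alpha:
  At Gamma: gained [] -> total []
  At Theta: gained ['P125Y'] -> total ['P125Y']
  At Alpha: gained ['I857N', 'A248Q'] -> total ['A248Q', 'I857N', 'P125Y']
Mutations(Alpha) = ['A248Q', 'I857N', 'P125Y']
Intersection: ['A248Q', 'A579Q', 'G264D', 'I857N', 'M133D', 'P125Y'] ∩ ['A248Q', 'I857N', 'P125Y'] = ['A248Q', 'I857N', 'P125Y']

Answer: A248Q,I857N,P125Y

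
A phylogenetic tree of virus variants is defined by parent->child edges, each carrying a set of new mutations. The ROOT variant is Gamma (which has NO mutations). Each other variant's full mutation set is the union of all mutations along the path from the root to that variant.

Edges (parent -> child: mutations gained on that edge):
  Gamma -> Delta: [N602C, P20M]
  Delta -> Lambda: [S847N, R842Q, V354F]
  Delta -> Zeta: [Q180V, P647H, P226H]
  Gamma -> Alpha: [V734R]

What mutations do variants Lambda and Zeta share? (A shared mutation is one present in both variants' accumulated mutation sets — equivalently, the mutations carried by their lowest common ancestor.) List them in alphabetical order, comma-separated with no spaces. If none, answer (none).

Answer: N602C,P20M

Derivation:
Accumulating mutations along path to Lambda:
  At Gamma: gained [] -> total []
  At Delta: gained ['N602C', 'P20M'] -> total ['N602C', 'P20M']
  At Lambda: gained ['S847N', 'R842Q', 'V354F'] -> total ['N602C', 'P20M', 'R842Q', 'S847N', 'V354F']
Mutations(Lambda) = ['N602C', 'P20M', 'R842Q', 'S847N', 'V354F']
Accumulating mutations along path to Zeta:
  At Gamma: gained [] -> total []
  At Delta: gained ['N602C', 'P20M'] -> total ['N602C', 'P20M']
  At Zeta: gained ['Q180V', 'P647H', 'P226H'] -> total ['N602C', 'P20M', 'P226H', 'P647H', 'Q180V']
Mutations(Zeta) = ['N602C', 'P20M', 'P226H', 'P647H', 'Q180V']
Intersection: ['N602C', 'P20M', 'R842Q', 'S847N', 'V354F'] ∩ ['N602C', 'P20M', 'P226H', 'P647H', 'Q180V'] = ['N602C', 'P20M']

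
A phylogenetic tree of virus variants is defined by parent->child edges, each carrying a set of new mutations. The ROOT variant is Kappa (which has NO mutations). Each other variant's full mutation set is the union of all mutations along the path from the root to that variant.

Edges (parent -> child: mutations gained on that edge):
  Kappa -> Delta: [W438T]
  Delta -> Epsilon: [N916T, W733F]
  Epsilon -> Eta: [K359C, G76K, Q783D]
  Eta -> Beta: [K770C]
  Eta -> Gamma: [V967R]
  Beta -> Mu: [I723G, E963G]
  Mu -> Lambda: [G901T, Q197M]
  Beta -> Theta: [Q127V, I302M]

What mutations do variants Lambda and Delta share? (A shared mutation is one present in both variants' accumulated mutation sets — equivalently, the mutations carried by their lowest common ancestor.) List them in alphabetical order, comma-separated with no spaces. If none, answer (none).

Answer: W438T

Derivation:
Accumulating mutations along path to Lambda:
  At Kappa: gained [] -> total []
  At Delta: gained ['W438T'] -> total ['W438T']
  At Epsilon: gained ['N916T', 'W733F'] -> total ['N916T', 'W438T', 'W733F']
  At Eta: gained ['K359C', 'G76K', 'Q783D'] -> total ['G76K', 'K359C', 'N916T', 'Q783D', 'W438T', 'W733F']
  At Beta: gained ['K770C'] -> total ['G76K', 'K359C', 'K770C', 'N916T', 'Q783D', 'W438T', 'W733F']
  At Mu: gained ['I723G', 'E963G'] -> total ['E963G', 'G76K', 'I723G', 'K359C', 'K770C', 'N916T', 'Q783D', 'W438T', 'W733F']
  At Lambda: gained ['G901T', 'Q197M'] -> total ['E963G', 'G76K', 'G901T', 'I723G', 'K359C', 'K770C', 'N916T', 'Q197M', 'Q783D', 'W438T', 'W733F']
Mutations(Lambda) = ['E963G', 'G76K', 'G901T', 'I723G', 'K359C', 'K770C', 'N916T', 'Q197M', 'Q783D', 'W438T', 'W733F']
Accumulating mutations along path to Delta:
  At Kappa: gained [] -> total []
  At Delta: gained ['W438T'] -> total ['W438T']
Mutations(Delta) = ['W438T']
Intersection: ['E963G', 'G76K', 'G901T', 'I723G', 'K359C', 'K770C', 'N916T', 'Q197M', 'Q783D', 'W438T', 'W733F'] ∩ ['W438T'] = ['W438T']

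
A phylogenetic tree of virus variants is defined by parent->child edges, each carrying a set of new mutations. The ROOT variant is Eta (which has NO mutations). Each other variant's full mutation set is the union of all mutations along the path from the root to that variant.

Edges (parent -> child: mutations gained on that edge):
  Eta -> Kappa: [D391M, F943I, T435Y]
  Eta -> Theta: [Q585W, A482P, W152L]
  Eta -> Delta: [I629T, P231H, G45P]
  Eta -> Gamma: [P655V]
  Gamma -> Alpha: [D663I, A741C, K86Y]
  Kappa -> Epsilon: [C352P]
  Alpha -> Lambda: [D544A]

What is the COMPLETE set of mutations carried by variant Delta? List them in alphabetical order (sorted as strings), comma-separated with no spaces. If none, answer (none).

Answer: G45P,I629T,P231H

Derivation:
At Eta: gained [] -> total []
At Delta: gained ['I629T', 'P231H', 'G45P'] -> total ['G45P', 'I629T', 'P231H']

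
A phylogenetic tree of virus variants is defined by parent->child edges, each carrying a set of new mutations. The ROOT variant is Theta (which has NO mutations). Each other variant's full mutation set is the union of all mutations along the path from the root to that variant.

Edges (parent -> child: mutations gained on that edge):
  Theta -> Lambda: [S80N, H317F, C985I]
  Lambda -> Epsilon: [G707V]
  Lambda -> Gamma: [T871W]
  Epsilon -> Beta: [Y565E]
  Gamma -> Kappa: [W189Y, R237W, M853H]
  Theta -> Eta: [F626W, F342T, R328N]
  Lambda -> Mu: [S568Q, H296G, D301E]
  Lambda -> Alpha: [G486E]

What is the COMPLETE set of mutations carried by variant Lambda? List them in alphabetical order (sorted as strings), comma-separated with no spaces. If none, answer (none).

Answer: C985I,H317F,S80N

Derivation:
At Theta: gained [] -> total []
At Lambda: gained ['S80N', 'H317F', 'C985I'] -> total ['C985I', 'H317F', 'S80N']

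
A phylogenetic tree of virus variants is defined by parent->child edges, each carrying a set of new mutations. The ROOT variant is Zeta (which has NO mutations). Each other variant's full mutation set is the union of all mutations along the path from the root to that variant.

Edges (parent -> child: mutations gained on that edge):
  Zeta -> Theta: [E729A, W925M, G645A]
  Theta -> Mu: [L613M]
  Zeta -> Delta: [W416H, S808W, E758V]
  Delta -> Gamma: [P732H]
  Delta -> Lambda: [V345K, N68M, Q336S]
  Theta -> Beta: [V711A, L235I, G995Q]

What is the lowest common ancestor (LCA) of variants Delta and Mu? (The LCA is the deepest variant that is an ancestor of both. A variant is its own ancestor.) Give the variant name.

Answer: Zeta

Derivation:
Path from root to Delta: Zeta -> Delta
  ancestors of Delta: {Zeta, Delta}
Path from root to Mu: Zeta -> Theta -> Mu
  ancestors of Mu: {Zeta, Theta, Mu}
Common ancestors: {Zeta}
Walk up from Mu: Mu (not in ancestors of Delta), Theta (not in ancestors of Delta), Zeta (in ancestors of Delta)
Deepest common ancestor (LCA) = Zeta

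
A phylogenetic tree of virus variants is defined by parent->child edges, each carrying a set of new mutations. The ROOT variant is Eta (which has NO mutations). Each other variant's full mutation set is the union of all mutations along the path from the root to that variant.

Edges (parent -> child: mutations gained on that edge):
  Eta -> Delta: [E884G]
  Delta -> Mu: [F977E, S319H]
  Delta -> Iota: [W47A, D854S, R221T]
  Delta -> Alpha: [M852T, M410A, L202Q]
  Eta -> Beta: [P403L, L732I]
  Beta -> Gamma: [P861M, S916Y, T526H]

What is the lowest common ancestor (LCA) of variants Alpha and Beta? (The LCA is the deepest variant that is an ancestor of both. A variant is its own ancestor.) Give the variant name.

Path from root to Alpha: Eta -> Delta -> Alpha
  ancestors of Alpha: {Eta, Delta, Alpha}
Path from root to Beta: Eta -> Beta
  ancestors of Beta: {Eta, Beta}
Common ancestors: {Eta}
Walk up from Beta: Beta (not in ancestors of Alpha), Eta (in ancestors of Alpha)
Deepest common ancestor (LCA) = Eta

Answer: Eta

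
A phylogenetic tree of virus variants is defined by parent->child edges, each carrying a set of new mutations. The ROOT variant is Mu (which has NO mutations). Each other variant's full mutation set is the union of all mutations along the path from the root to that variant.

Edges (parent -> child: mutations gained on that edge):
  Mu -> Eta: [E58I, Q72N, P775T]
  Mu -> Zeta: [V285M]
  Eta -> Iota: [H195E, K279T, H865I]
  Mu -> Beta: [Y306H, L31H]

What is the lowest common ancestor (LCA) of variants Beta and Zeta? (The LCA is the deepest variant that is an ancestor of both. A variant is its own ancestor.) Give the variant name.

Answer: Mu

Derivation:
Path from root to Beta: Mu -> Beta
  ancestors of Beta: {Mu, Beta}
Path from root to Zeta: Mu -> Zeta
  ancestors of Zeta: {Mu, Zeta}
Common ancestors: {Mu}
Walk up from Zeta: Zeta (not in ancestors of Beta), Mu (in ancestors of Beta)
Deepest common ancestor (LCA) = Mu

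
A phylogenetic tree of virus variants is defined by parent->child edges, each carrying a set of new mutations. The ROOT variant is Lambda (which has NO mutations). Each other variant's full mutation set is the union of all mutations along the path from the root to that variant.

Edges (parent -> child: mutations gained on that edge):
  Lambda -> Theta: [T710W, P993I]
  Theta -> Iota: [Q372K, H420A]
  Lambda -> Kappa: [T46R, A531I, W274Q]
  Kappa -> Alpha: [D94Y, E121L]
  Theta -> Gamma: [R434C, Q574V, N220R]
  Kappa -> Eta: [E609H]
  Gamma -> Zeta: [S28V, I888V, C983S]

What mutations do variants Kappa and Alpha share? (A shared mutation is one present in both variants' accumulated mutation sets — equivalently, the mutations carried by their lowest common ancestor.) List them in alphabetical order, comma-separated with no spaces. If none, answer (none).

Answer: A531I,T46R,W274Q

Derivation:
Accumulating mutations along path to Kappa:
  At Lambda: gained [] -> total []
  At Kappa: gained ['T46R', 'A531I', 'W274Q'] -> total ['A531I', 'T46R', 'W274Q']
Mutations(Kappa) = ['A531I', 'T46R', 'W274Q']
Accumulating mutations along path to Alpha:
  At Lambda: gained [] -> total []
  At Kappa: gained ['T46R', 'A531I', 'W274Q'] -> total ['A531I', 'T46R', 'W274Q']
  At Alpha: gained ['D94Y', 'E121L'] -> total ['A531I', 'D94Y', 'E121L', 'T46R', 'W274Q']
Mutations(Alpha) = ['A531I', 'D94Y', 'E121L', 'T46R', 'W274Q']
Intersection: ['A531I', 'T46R', 'W274Q'] ∩ ['A531I', 'D94Y', 'E121L', 'T46R', 'W274Q'] = ['A531I', 'T46R', 'W274Q']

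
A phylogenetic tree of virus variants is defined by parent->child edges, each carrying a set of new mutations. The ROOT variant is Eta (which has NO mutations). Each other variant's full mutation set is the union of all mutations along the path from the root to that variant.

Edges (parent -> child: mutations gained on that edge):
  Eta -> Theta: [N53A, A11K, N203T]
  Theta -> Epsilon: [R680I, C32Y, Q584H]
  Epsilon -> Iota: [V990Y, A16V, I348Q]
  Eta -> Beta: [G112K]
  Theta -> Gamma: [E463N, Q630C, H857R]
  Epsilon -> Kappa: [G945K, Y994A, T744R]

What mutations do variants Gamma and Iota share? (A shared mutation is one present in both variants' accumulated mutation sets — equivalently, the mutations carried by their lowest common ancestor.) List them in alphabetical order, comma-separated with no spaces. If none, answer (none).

Accumulating mutations along path to Gamma:
  At Eta: gained [] -> total []
  At Theta: gained ['N53A', 'A11K', 'N203T'] -> total ['A11K', 'N203T', 'N53A']
  At Gamma: gained ['E463N', 'Q630C', 'H857R'] -> total ['A11K', 'E463N', 'H857R', 'N203T', 'N53A', 'Q630C']
Mutations(Gamma) = ['A11K', 'E463N', 'H857R', 'N203T', 'N53A', 'Q630C']
Accumulating mutations along path to Iota:
  At Eta: gained [] -> total []
  At Theta: gained ['N53A', 'A11K', 'N203T'] -> total ['A11K', 'N203T', 'N53A']
  At Epsilon: gained ['R680I', 'C32Y', 'Q584H'] -> total ['A11K', 'C32Y', 'N203T', 'N53A', 'Q584H', 'R680I']
  At Iota: gained ['V990Y', 'A16V', 'I348Q'] -> total ['A11K', 'A16V', 'C32Y', 'I348Q', 'N203T', 'N53A', 'Q584H', 'R680I', 'V990Y']
Mutations(Iota) = ['A11K', 'A16V', 'C32Y', 'I348Q', 'N203T', 'N53A', 'Q584H', 'R680I', 'V990Y']
Intersection: ['A11K', 'E463N', 'H857R', 'N203T', 'N53A', 'Q630C'] ∩ ['A11K', 'A16V', 'C32Y', 'I348Q', 'N203T', 'N53A', 'Q584H', 'R680I', 'V990Y'] = ['A11K', 'N203T', 'N53A']

Answer: A11K,N203T,N53A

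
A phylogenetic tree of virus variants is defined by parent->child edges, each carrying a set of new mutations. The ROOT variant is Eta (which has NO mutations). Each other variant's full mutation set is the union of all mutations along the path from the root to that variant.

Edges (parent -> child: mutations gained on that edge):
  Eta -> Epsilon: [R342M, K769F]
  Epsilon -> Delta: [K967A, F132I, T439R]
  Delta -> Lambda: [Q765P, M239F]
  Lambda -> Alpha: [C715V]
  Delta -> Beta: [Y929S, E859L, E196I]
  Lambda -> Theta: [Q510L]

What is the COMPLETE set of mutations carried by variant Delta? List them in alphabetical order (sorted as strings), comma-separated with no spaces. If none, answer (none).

Answer: F132I,K769F,K967A,R342M,T439R

Derivation:
At Eta: gained [] -> total []
At Epsilon: gained ['R342M', 'K769F'] -> total ['K769F', 'R342M']
At Delta: gained ['K967A', 'F132I', 'T439R'] -> total ['F132I', 'K769F', 'K967A', 'R342M', 'T439R']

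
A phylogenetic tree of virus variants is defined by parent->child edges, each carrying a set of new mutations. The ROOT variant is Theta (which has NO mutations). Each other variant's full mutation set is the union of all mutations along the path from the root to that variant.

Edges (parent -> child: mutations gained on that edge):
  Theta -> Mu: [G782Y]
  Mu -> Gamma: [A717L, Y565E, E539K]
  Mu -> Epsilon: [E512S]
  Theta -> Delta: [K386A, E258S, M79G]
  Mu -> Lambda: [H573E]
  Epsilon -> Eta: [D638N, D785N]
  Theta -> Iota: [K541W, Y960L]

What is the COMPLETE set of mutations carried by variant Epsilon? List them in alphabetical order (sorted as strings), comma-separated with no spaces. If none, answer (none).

Answer: E512S,G782Y

Derivation:
At Theta: gained [] -> total []
At Mu: gained ['G782Y'] -> total ['G782Y']
At Epsilon: gained ['E512S'] -> total ['E512S', 'G782Y']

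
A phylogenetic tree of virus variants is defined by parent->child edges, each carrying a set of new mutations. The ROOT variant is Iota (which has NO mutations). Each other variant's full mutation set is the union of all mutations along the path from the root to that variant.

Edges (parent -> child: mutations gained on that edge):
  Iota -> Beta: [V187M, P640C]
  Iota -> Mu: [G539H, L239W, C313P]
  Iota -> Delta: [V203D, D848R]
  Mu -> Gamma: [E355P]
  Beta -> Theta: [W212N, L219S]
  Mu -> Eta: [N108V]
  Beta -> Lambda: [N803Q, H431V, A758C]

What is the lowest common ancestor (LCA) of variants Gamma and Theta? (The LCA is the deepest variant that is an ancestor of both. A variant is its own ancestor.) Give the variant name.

Answer: Iota

Derivation:
Path from root to Gamma: Iota -> Mu -> Gamma
  ancestors of Gamma: {Iota, Mu, Gamma}
Path from root to Theta: Iota -> Beta -> Theta
  ancestors of Theta: {Iota, Beta, Theta}
Common ancestors: {Iota}
Walk up from Theta: Theta (not in ancestors of Gamma), Beta (not in ancestors of Gamma), Iota (in ancestors of Gamma)
Deepest common ancestor (LCA) = Iota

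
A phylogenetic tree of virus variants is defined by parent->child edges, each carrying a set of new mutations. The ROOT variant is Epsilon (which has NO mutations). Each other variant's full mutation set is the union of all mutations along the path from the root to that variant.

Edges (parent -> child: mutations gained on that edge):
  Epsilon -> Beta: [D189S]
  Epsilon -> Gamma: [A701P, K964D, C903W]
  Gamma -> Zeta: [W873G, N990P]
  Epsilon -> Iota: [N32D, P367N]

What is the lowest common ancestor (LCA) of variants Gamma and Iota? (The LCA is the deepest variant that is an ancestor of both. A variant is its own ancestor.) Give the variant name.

Path from root to Gamma: Epsilon -> Gamma
  ancestors of Gamma: {Epsilon, Gamma}
Path from root to Iota: Epsilon -> Iota
  ancestors of Iota: {Epsilon, Iota}
Common ancestors: {Epsilon}
Walk up from Iota: Iota (not in ancestors of Gamma), Epsilon (in ancestors of Gamma)
Deepest common ancestor (LCA) = Epsilon

Answer: Epsilon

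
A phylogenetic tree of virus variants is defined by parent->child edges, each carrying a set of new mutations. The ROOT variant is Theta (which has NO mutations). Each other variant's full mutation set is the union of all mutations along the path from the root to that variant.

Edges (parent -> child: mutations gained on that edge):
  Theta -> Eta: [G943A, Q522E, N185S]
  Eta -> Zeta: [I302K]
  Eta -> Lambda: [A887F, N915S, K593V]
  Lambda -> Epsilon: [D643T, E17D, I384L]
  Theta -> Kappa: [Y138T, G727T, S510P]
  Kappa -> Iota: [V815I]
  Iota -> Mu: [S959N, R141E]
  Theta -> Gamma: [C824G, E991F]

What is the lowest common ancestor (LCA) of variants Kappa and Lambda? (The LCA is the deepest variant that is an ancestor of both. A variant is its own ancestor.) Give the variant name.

Answer: Theta

Derivation:
Path from root to Kappa: Theta -> Kappa
  ancestors of Kappa: {Theta, Kappa}
Path from root to Lambda: Theta -> Eta -> Lambda
  ancestors of Lambda: {Theta, Eta, Lambda}
Common ancestors: {Theta}
Walk up from Lambda: Lambda (not in ancestors of Kappa), Eta (not in ancestors of Kappa), Theta (in ancestors of Kappa)
Deepest common ancestor (LCA) = Theta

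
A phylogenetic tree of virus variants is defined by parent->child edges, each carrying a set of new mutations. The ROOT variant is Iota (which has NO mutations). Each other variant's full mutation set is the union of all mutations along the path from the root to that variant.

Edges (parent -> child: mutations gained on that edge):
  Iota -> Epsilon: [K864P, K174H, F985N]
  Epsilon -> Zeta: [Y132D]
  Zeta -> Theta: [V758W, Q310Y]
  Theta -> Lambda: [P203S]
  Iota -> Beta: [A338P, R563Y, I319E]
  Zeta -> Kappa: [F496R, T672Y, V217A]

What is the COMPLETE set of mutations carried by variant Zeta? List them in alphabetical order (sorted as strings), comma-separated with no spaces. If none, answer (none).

Answer: F985N,K174H,K864P,Y132D

Derivation:
At Iota: gained [] -> total []
At Epsilon: gained ['K864P', 'K174H', 'F985N'] -> total ['F985N', 'K174H', 'K864P']
At Zeta: gained ['Y132D'] -> total ['F985N', 'K174H', 'K864P', 'Y132D']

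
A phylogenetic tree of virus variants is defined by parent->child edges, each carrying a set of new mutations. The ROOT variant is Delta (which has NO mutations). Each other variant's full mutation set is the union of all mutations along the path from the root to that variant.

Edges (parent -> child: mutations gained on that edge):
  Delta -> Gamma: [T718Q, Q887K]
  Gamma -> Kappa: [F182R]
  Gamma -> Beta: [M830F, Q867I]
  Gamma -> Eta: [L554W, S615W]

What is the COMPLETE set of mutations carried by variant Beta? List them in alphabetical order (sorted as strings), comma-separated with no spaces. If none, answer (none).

At Delta: gained [] -> total []
At Gamma: gained ['T718Q', 'Q887K'] -> total ['Q887K', 'T718Q']
At Beta: gained ['M830F', 'Q867I'] -> total ['M830F', 'Q867I', 'Q887K', 'T718Q']

Answer: M830F,Q867I,Q887K,T718Q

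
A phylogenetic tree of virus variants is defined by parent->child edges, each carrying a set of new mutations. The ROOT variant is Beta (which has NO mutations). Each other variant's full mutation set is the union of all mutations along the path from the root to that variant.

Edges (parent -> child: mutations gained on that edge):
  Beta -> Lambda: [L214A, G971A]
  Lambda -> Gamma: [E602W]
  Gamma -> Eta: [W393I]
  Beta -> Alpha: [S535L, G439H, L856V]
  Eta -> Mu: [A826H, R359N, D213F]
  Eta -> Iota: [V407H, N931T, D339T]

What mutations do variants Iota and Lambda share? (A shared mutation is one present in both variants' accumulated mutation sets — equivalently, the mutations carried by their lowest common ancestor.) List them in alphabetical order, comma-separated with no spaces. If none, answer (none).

Answer: G971A,L214A

Derivation:
Accumulating mutations along path to Iota:
  At Beta: gained [] -> total []
  At Lambda: gained ['L214A', 'G971A'] -> total ['G971A', 'L214A']
  At Gamma: gained ['E602W'] -> total ['E602W', 'G971A', 'L214A']
  At Eta: gained ['W393I'] -> total ['E602W', 'G971A', 'L214A', 'W393I']
  At Iota: gained ['V407H', 'N931T', 'D339T'] -> total ['D339T', 'E602W', 'G971A', 'L214A', 'N931T', 'V407H', 'W393I']
Mutations(Iota) = ['D339T', 'E602W', 'G971A', 'L214A', 'N931T', 'V407H', 'W393I']
Accumulating mutations along path to Lambda:
  At Beta: gained [] -> total []
  At Lambda: gained ['L214A', 'G971A'] -> total ['G971A', 'L214A']
Mutations(Lambda) = ['G971A', 'L214A']
Intersection: ['D339T', 'E602W', 'G971A', 'L214A', 'N931T', 'V407H', 'W393I'] ∩ ['G971A', 'L214A'] = ['G971A', 'L214A']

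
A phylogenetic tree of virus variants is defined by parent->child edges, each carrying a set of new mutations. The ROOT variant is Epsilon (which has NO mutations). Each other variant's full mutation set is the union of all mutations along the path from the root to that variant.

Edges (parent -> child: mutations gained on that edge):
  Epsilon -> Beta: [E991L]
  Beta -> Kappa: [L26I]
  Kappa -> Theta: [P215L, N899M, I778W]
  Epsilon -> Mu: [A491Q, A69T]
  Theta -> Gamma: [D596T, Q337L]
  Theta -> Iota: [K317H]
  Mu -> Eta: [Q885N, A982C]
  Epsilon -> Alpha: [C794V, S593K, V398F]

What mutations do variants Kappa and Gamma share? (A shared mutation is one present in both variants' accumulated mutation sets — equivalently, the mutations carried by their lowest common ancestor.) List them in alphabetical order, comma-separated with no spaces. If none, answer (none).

Accumulating mutations along path to Kappa:
  At Epsilon: gained [] -> total []
  At Beta: gained ['E991L'] -> total ['E991L']
  At Kappa: gained ['L26I'] -> total ['E991L', 'L26I']
Mutations(Kappa) = ['E991L', 'L26I']
Accumulating mutations along path to Gamma:
  At Epsilon: gained [] -> total []
  At Beta: gained ['E991L'] -> total ['E991L']
  At Kappa: gained ['L26I'] -> total ['E991L', 'L26I']
  At Theta: gained ['P215L', 'N899M', 'I778W'] -> total ['E991L', 'I778W', 'L26I', 'N899M', 'P215L']
  At Gamma: gained ['D596T', 'Q337L'] -> total ['D596T', 'E991L', 'I778W', 'L26I', 'N899M', 'P215L', 'Q337L']
Mutations(Gamma) = ['D596T', 'E991L', 'I778W', 'L26I', 'N899M', 'P215L', 'Q337L']
Intersection: ['E991L', 'L26I'] ∩ ['D596T', 'E991L', 'I778W', 'L26I', 'N899M', 'P215L', 'Q337L'] = ['E991L', 'L26I']

Answer: E991L,L26I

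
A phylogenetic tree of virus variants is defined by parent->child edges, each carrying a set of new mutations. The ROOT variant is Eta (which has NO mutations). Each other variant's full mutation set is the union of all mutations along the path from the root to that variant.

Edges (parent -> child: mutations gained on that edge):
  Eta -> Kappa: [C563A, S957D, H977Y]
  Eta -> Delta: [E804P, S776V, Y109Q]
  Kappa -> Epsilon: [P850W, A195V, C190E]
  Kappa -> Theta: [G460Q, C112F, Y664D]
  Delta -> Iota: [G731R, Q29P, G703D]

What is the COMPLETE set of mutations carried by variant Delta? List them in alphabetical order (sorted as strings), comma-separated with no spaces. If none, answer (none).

Answer: E804P,S776V,Y109Q

Derivation:
At Eta: gained [] -> total []
At Delta: gained ['E804P', 'S776V', 'Y109Q'] -> total ['E804P', 'S776V', 'Y109Q']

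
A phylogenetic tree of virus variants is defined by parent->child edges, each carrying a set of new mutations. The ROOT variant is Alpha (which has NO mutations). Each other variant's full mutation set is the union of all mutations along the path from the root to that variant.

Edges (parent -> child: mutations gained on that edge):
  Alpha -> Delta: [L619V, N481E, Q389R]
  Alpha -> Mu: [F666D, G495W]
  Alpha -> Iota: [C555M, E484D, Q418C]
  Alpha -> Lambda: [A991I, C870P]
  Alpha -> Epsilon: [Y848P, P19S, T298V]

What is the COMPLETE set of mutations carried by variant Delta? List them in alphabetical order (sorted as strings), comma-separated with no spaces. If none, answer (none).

Answer: L619V,N481E,Q389R

Derivation:
At Alpha: gained [] -> total []
At Delta: gained ['L619V', 'N481E', 'Q389R'] -> total ['L619V', 'N481E', 'Q389R']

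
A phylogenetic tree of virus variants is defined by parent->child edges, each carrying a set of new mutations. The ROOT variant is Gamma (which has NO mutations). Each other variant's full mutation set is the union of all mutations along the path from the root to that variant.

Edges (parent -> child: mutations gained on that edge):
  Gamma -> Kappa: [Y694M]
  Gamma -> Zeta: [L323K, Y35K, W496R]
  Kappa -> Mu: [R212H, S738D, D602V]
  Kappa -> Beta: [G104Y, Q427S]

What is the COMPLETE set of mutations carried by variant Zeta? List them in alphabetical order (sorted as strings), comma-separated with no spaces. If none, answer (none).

Answer: L323K,W496R,Y35K

Derivation:
At Gamma: gained [] -> total []
At Zeta: gained ['L323K', 'Y35K', 'W496R'] -> total ['L323K', 'W496R', 'Y35K']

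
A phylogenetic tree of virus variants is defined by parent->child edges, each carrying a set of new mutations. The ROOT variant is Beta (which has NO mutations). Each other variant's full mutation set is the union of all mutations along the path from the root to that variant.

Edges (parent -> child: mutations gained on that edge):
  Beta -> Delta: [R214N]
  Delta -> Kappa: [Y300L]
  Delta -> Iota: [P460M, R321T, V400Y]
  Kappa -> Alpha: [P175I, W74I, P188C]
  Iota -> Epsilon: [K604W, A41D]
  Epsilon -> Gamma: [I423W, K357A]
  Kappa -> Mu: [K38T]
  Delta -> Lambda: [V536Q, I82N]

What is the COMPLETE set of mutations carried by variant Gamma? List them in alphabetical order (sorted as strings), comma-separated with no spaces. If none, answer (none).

At Beta: gained [] -> total []
At Delta: gained ['R214N'] -> total ['R214N']
At Iota: gained ['P460M', 'R321T', 'V400Y'] -> total ['P460M', 'R214N', 'R321T', 'V400Y']
At Epsilon: gained ['K604W', 'A41D'] -> total ['A41D', 'K604W', 'P460M', 'R214N', 'R321T', 'V400Y']
At Gamma: gained ['I423W', 'K357A'] -> total ['A41D', 'I423W', 'K357A', 'K604W', 'P460M', 'R214N', 'R321T', 'V400Y']

Answer: A41D,I423W,K357A,K604W,P460M,R214N,R321T,V400Y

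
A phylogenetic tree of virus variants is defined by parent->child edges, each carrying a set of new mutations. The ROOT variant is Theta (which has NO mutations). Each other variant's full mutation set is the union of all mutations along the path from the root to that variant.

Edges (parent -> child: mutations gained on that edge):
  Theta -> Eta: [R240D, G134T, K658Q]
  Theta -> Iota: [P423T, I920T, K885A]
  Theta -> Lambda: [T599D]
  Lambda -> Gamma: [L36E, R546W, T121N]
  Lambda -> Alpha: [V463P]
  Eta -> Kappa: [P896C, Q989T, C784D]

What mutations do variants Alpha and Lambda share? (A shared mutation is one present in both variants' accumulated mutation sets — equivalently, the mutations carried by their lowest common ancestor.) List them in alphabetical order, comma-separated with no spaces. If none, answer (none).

Answer: T599D

Derivation:
Accumulating mutations along path to Alpha:
  At Theta: gained [] -> total []
  At Lambda: gained ['T599D'] -> total ['T599D']
  At Alpha: gained ['V463P'] -> total ['T599D', 'V463P']
Mutations(Alpha) = ['T599D', 'V463P']
Accumulating mutations along path to Lambda:
  At Theta: gained [] -> total []
  At Lambda: gained ['T599D'] -> total ['T599D']
Mutations(Lambda) = ['T599D']
Intersection: ['T599D', 'V463P'] ∩ ['T599D'] = ['T599D']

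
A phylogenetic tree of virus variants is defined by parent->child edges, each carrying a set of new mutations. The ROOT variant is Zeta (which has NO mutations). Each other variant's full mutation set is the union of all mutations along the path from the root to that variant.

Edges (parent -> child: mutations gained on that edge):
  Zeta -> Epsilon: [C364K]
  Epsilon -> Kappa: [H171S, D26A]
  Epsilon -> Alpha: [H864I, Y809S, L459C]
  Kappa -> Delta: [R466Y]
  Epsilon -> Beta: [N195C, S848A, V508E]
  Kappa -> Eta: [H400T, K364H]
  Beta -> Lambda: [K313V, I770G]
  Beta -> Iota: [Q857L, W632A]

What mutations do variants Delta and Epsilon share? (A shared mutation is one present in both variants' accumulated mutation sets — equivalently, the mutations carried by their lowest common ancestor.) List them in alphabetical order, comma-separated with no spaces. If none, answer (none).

Answer: C364K

Derivation:
Accumulating mutations along path to Delta:
  At Zeta: gained [] -> total []
  At Epsilon: gained ['C364K'] -> total ['C364K']
  At Kappa: gained ['H171S', 'D26A'] -> total ['C364K', 'D26A', 'H171S']
  At Delta: gained ['R466Y'] -> total ['C364K', 'D26A', 'H171S', 'R466Y']
Mutations(Delta) = ['C364K', 'D26A', 'H171S', 'R466Y']
Accumulating mutations along path to Epsilon:
  At Zeta: gained [] -> total []
  At Epsilon: gained ['C364K'] -> total ['C364K']
Mutations(Epsilon) = ['C364K']
Intersection: ['C364K', 'D26A', 'H171S', 'R466Y'] ∩ ['C364K'] = ['C364K']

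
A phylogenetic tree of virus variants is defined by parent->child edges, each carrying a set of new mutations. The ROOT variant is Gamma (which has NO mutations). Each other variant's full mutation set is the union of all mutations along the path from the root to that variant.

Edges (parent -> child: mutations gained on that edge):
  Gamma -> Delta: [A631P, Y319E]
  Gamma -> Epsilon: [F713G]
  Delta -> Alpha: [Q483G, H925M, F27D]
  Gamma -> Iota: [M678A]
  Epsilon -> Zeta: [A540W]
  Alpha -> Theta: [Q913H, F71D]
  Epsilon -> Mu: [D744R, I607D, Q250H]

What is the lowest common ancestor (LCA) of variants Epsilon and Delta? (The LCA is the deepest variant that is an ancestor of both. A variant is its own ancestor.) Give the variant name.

Answer: Gamma

Derivation:
Path from root to Epsilon: Gamma -> Epsilon
  ancestors of Epsilon: {Gamma, Epsilon}
Path from root to Delta: Gamma -> Delta
  ancestors of Delta: {Gamma, Delta}
Common ancestors: {Gamma}
Walk up from Delta: Delta (not in ancestors of Epsilon), Gamma (in ancestors of Epsilon)
Deepest common ancestor (LCA) = Gamma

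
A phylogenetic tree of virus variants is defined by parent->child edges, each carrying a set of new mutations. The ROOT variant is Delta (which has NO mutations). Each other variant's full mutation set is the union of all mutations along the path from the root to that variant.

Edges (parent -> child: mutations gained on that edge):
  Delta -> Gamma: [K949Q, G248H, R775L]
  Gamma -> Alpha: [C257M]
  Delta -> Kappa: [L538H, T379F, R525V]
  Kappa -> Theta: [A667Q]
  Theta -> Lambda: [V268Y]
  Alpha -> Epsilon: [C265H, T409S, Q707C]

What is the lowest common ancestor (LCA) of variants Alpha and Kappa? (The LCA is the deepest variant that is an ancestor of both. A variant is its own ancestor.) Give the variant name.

Path from root to Alpha: Delta -> Gamma -> Alpha
  ancestors of Alpha: {Delta, Gamma, Alpha}
Path from root to Kappa: Delta -> Kappa
  ancestors of Kappa: {Delta, Kappa}
Common ancestors: {Delta}
Walk up from Kappa: Kappa (not in ancestors of Alpha), Delta (in ancestors of Alpha)
Deepest common ancestor (LCA) = Delta

Answer: Delta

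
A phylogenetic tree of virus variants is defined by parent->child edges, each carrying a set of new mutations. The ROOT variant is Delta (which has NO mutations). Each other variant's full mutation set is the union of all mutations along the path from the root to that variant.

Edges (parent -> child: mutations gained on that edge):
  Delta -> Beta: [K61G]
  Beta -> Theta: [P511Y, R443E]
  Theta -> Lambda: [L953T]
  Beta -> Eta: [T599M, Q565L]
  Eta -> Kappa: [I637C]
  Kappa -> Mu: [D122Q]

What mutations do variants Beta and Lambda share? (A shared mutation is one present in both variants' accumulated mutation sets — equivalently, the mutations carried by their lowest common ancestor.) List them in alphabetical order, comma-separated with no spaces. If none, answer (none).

Answer: K61G

Derivation:
Accumulating mutations along path to Beta:
  At Delta: gained [] -> total []
  At Beta: gained ['K61G'] -> total ['K61G']
Mutations(Beta) = ['K61G']
Accumulating mutations along path to Lambda:
  At Delta: gained [] -> total []
  At Beta: gained ['K61G'] -> total ['K61G']
  At Theta: gained ['P511Y', 'R443E'] -> total ['K61G', 'P511Y', 'R443E']
  At Lambda: gained ['L953T'] -> total ['K61G', 'L953T', 'P511Y', 'R443E']
Mutations(Lambda) = ['K61G', 'L953T', 'P511Y', 'R443E']
Intersection: ['K61G'] ∩ ['K61G', 'L953T', 'P511Y', 'R443E'] = ['K61G']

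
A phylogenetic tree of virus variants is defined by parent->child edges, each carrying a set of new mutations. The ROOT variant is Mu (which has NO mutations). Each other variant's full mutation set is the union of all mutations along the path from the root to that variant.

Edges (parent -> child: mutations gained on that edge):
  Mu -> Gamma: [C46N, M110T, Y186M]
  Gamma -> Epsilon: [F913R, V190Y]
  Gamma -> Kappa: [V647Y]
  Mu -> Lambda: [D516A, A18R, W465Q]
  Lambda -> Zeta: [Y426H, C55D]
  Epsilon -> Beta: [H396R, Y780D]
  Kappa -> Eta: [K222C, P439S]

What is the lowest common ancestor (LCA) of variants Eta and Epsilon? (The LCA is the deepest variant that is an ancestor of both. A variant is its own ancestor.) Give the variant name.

Answer: Gamma

Derivation:
Path from root to Eta: Mu -> Gamma -> Kappa -> Eta
  ancestors of Eta: {Mu, Gamma, Kappa, Eta}
Path from root to Epsilon: Mu -> Gamma -> Epsilon
  ancestors of Epsilon: {Mu, Gamma, Epsilon}
Common ancestors: {Mu, Gamma}
Walk up from Epsilon: Epsilon (not in ancestors of Eta), Gamma (in ancestors of Eta), Mu (in ancestors of Eta)
Deepest common ancestor (LCA) = Gamma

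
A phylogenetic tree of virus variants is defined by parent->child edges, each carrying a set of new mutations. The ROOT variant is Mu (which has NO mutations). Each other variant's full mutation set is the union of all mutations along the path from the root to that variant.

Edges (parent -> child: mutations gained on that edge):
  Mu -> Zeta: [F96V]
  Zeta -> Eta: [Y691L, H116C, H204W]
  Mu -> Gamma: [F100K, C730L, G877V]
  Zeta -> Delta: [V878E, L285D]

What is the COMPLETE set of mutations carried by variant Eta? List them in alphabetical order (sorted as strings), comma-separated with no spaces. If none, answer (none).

Answer: F96V,H116C,H204W,Y691L

Derivation:
At Mu: gained [] -> total []
At Zeta: gained ['F96V'] -> total ['F96V']
At Eta: gained ['Y691L', 'H116C', 'H204W'] -> total ['F96V', 'H116C', 'H204W', 'Y691L']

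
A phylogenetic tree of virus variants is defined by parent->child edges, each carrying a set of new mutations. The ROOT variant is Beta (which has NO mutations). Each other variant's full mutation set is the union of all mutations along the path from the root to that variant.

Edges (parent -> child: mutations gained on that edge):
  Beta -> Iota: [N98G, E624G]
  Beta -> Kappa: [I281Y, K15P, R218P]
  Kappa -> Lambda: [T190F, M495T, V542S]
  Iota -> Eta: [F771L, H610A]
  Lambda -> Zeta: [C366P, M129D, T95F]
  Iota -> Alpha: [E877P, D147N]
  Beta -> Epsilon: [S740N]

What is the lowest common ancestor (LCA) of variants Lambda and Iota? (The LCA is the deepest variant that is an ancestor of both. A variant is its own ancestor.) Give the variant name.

Path from root to Lambda: Beta -> Kappa -> Lambda
  ancestors of Lambda: {Beta, Kappa, Lambda}
Path from root to Iota: Beta -> Iota
  ancestors of Iota: {Beta, Iota}
Common ancestors: {Beta}
Walk up from Iota: Iota (not in ancestors of Lambda), Beta (in ancestors of Lambda)
Deepest common ancestor (LCA) = Beta

Answer: Beta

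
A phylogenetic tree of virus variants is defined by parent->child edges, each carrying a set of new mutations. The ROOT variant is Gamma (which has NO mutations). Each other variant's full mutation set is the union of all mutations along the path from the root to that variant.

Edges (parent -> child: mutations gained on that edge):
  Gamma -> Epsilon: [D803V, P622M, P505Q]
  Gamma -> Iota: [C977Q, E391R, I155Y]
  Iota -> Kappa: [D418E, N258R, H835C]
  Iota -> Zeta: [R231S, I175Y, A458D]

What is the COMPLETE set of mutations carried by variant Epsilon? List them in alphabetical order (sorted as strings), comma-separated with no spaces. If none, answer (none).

Answer: D803V,P505Q,P622M

Derivation:
At Gamma: gained [] -> total []
At Epsilon: gained ['D803V', 'P622M', 'P505Q'] -> total ['D803V', 'P505Q', 'P622M']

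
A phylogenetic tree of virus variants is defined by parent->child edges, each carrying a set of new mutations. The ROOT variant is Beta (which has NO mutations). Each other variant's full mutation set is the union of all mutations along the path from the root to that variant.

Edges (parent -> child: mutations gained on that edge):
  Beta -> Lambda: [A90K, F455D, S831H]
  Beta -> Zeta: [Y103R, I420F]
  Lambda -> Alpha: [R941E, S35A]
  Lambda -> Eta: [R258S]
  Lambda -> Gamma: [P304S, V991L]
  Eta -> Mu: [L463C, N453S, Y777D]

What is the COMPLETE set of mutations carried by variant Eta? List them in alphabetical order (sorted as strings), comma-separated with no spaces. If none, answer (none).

Answer: A90K,F455D,R258S,S831H

Derivation:
At Beta: gained [] -> total []
At Lambda: gained ['A90K', 'F455D', 'S831H'] -> total ['A90K', 'F455D', 'S831H']
At Eta: gained ['R258S'] -> total ['A90K', 'F455D', 'R258S', 'S831H']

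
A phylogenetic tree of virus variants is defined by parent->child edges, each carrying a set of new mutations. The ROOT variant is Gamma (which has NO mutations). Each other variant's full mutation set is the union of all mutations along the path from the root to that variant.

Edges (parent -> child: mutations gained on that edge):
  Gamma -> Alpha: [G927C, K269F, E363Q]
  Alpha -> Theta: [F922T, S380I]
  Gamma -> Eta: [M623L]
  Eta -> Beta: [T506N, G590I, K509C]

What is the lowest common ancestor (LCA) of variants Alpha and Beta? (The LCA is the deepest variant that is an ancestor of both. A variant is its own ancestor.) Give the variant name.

Path from root to Alpha: Gamma -> Alpha
  ancestors of Alpha: {Gamma, Alpha}
Path from root to Beta: Gamma -> Eta -> Beta
  ancestors of Beta: {Gamma, Eta, Beta}
Common ancestors: {Gamma}
Walk up from Beta: Beta (not in ancestors of Alpha), Eta (not in ancestors of Alpha), Gamma (in ancestors of Alpha)
Deepest common ancestor (LCA) = Gamma

Answer: Gamma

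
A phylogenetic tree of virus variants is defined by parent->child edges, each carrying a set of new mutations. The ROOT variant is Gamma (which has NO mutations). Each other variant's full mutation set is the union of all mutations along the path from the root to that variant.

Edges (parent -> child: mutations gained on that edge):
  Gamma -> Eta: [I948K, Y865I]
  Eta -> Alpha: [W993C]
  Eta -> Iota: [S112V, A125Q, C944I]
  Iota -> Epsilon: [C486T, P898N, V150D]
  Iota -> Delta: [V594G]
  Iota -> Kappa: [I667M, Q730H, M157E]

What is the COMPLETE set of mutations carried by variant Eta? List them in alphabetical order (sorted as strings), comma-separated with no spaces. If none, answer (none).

At Gamma: gained [] -> total []
At Eta: gained ['I948K', 'Y865I'] -> total ['I948K', 'Y865I']

Answer: I948K,Y865I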